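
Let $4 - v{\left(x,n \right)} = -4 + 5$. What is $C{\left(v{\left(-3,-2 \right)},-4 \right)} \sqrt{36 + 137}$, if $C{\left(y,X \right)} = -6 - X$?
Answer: $- 2 \sqrt{173} \approx -26.306$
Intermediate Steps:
$v{\left(x,n \right)} = 3$ ($v{\left(x,n \right)} = 4 - \left(-4 + 5\right) = 4 - 1 = 3$)
$C{\left(v{\left(-3,-2 \right)},-4 \right)} \sqrt{36 + 137} = \left(-6 - -4\right) \sqrt{36 + 137} = \left(-6 + 4\right) \sqrt{173} = - 2 \sqrt{173}$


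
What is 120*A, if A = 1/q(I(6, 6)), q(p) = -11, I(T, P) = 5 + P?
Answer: -120/11 ≈ -10.909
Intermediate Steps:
A = -1/11 (A = 1/(-11) = -1/11 ≈ -0.090909)
120*A = 120*(-1/11) = -120/11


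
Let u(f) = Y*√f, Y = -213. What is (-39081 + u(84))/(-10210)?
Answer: 39081/10210 + 213*√21/5105 ≈ 4.0189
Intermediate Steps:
u(f) = -213*√f
(-39081 + u(84))/(-10210) = (-39081 - 426*√21)/(-10210) = (-39081 - 426*√21)*(-1/10210) = 39081/10210 + 213*√21/5105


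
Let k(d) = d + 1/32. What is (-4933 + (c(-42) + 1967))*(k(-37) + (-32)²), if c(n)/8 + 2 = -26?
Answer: -50378075/16 ≈ -3.1486e+6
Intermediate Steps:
c(n) = -224 (c(n) = -16 + 8*(-26) = -16 - 208 = -224)
k(d) = 1/32 + d (k(d) = d + 1/32 = 1/32 + d)
(-4933 + (c(-42) + 1967))*(k(-37) + (-32)²) = (-4933 + (-224 + 1967))*((1/32 - 37) + (-32)²) = (-4933 + 1743)*(-1183/32 + 1024) = -3190*31585/32 = -50378075/16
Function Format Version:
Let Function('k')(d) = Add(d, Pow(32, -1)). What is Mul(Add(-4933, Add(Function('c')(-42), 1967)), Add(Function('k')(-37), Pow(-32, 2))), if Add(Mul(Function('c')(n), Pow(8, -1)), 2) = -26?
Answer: Rational(-50378075, 16) ≈ -3.1486e+6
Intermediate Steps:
Function('c')(n) = -224 (Function('c')(n) = Add(-16, Mul(8, -26)) = Add(-16, -208) = -224)
Function('k')(d) = Add(Rational(1, 32), d) (Function('k')(d) = Add(d, Rational(1, 32)) = Add(Rational(1, 32), d))
Mul(Add(-4933, Add(Function('c')(-42), 1967)), Add(Function('k')(-37), Pow(-32, 2))) = Mul(Add(-4933, Add(-224, 1967)), Add(Add(Rational(1, 32), -37), Pow(-32, 2))) = Mul(Add(-4933, 1743), Add(Rational(-1183, 32), 1024)) = Mul(-3190, Rational(31585, 32)) = Rational(-50378075, 16)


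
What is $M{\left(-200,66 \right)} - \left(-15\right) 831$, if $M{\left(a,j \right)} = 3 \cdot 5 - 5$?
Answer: $12475$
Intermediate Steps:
$M{\left(a,j \right)} = 10$ ($M{\left(a,j \right)} = 15 - 5 = 10$)
$M{\left(-200,66 \right)} - \left(-15\right) 831 = 10 - \left(-15\right) 831 = 10 - -12465 = 10 + 12465 = 12475$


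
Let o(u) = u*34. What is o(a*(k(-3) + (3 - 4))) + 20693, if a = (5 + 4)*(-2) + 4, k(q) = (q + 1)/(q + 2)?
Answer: 20217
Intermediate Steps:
k(q) = (1 + q)/(2 + q)
a = -14 (a = 9*(-2) + 4 = -18 + 4 = -14)
o(u) = 34*u
o(a*(k(-3) + (3 - 4))) + 20693 = 34*(-14*((1 - 3)/(2 - 3) + (3 - 4))) + 20693 = 34*(-14*(-2/(-1) - 1)) + 20693 = 34*(-14*(-1*(-2) - 1)) + 20693 = 34*(-14*(2 - 1)) + 20693 = 34*(-14*1) + 20693 = 34*(-14) + 20693 = -476 + 20693 = 20217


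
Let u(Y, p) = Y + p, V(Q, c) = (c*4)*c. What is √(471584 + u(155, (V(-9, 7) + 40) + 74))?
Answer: √472049 ≈ 687.06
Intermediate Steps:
V(Q, c) = 4*c² (V(Q, c) = (4*c)*c = 4*c²)
√(471584 + u(155, (V(-9, 7) + 40) + 74)) = √(471584 + (155 + ((4*7² + 40) + 74))) = √(471584 + (155 + ((4*49 + 40) + 74))) = √(471584 + (155 + ((196 + 40) + 74))) = √(471584 + (155 + (236 + 74))) = √(471584 + (155 + 310)) = √(471584 + 465) = √472049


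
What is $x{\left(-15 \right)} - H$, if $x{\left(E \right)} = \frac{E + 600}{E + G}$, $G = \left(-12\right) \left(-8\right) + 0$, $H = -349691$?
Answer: $\frac{3147284}{9} \approx 3.497 \cdot 10^{5}$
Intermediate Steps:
$G = 96$ ($G = 96 + 0 = 96$)
$x{\left(E \right)} = \frac{600 + E}{96 + E}$ ($x{\left(E \right)} = \frac{E + 600}{E + 96} = \frac{600 + E}{96 + E}$)
$x{\left(-15 \right)} - H = \frac{600 - 15}{96 - 15} - -349691 = \frac{1}{81} \cdot 585 + 349691 = \frac{65}{9} + 349691 = \frac{3147284}{9}$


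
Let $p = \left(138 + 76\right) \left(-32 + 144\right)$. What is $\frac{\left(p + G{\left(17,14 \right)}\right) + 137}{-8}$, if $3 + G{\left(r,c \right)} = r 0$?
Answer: $- \frac{12051}{4} \approx -3012.8$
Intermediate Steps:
$G{\left(r,c \right)} = -3$ ($G{\left(r,c \right)} = -3 + r 0 = -3 + 0 = -3$)
$p = 23968$ ($p = 214 \cdot 112 = 23968$)
$\frac{\left(p + G{\left(17,14 \right)}\right) + 137}{-8} = \frac{\left(23968 - 3\right) + 137}{-8} = \left(23965 + 137\right) \left(- \frac{1}{8}\right) = 24102 \left(- \frac{1}{8}\right) = - \frac{12051}{4}$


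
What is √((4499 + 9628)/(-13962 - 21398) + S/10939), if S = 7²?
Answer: I*√12782118345230/5688280 ≈ 0.62852*I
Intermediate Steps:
S = 49
√((4499 + 9628)/(-13962 - 21398) + S/10939) = √((4499 + 9628)/(-13962 - 21398) + 49/10939) = √(14127/(-35360) + 49*(1/10939)) = √(14127*(-1/35360) + 49/10939) = √(-831/2080 + 49/10939) = √(-8988389/22753120) = I*√12782118345230/5688280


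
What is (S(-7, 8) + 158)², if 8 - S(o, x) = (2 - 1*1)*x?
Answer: 24964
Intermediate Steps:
S(o, x) = 8 - x (S(o, x) = 8 - (2 - 1*1)*x = 8 - (2 - 1)*x = 8 - x)
(S(-7, 8) + 158)² = ((8 - 1*8) + 158)² = ((8 - 8) + 158)² = (0 + 158)² = 158² = 24964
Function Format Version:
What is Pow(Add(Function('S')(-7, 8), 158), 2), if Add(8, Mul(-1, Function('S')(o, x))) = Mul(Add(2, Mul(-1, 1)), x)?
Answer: 24964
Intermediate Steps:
Function('S')(o, x) = Add(8, Mul(-1, x)) (Function('S')(o, x) = Add(8, Mul(-1, Mul(Add(2, Mul(-1, 1)), x))) = Add(8, Mul(-1, Mul(Add(2, -1), x))) = Add(8, Mul(-1, Mul(1, x))) = Add(8, Mul(-1, x)))
Pow(Add(Function('S')(-7, 8), 158), 2) = Pow(Add(Add(8, Mul(-1, 8)), 158), 2) = Pow(Add(Add(8, -8), 158), 2) = Pow(Add(0, 158), 2) = Pow(158, 2) = 24964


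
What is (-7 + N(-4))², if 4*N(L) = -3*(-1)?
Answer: 625/16 ≈ 39.063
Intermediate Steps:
N(L) = ¾ (N(L) = (-3*(-1))/4 = (¼)*3 = ¾)
(-7 + N(-4))² = (-7 + ¾)² = (-25/4)² = 625/16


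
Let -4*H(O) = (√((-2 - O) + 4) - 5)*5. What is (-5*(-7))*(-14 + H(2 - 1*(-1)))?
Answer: -1085/4 - 175*I/4 ≈ -271.25 - 43.75*I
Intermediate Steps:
H(O) = 25/4 - 5*√(2 - O)/4 (H(O) = -(√((-2 - O) + 4) - 5)*5/4 = -(√(2 - O) - 5)*5/4 = -(-5 + √(2 - O))*5/4 = -(-25 + 5*√(2 - O))/4 = 25/4 - 5*√(2 - O)/4)
(-5*(-7))*(-14 + H(2 - 1*(-1))) = (-5*(-7))*(-14 + (25/4 - 5*√(2 - (2 - 1*(-1)))/4)) = 35*(-14 + (25/4 - 5*√(2 - (2 + 1))/4)) = 35*(-14 + (25/4 - 5*√(2 - 1*3)/4)) = 35*(-14 + (25/4 - 5*√(2 - 3)/4)) = 35*(-14 + (25/4 - 5*I/4)) = 35*(-31/4 - 5*I/4) = -1085/4 - 175*I/4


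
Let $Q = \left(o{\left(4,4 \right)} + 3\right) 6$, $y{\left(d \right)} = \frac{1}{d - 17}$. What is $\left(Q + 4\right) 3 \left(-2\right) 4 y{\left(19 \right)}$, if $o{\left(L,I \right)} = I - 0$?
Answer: $-552$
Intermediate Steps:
$y{\left(d \right)} = \frac{1}{-17 + d}$
$o{\left(L,I \right)} = I$ ($o{\left(L,I \right)} = I + 0 = I$)
$Q = 42$ ($Q = \left(4 + 3\right) 6 = 7 \cdot 6 = 42$)
$\left(Q + 4\right) 3 \left(-2\right) 4 y{\left(19 \right)} = \frac{\left(42 + 4\right) 3 \left(-2\right) 4}{-17 + 19} = \frac{46 \cdot 3 \left(-2\right) 4}{2} = 138 \left(-2\right) 4 \cdot \frac{1}{2} = \left(-276\right) 4 \cdot \frac{1}{2} = \left(-1104\right) \frac{1}{2} = -552$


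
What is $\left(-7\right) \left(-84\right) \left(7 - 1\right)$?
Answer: $3528$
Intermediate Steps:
$\left(-7\right) \left(-84\right) \left(7 - 1\right) = 588 \left(7 - 1\right) = 588 \cdot 6 = 3528$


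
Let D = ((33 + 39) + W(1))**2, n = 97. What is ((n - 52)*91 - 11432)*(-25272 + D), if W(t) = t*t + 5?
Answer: 140782356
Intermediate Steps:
W(t) = 5 + t**2 (W(t) = t**2 + 5 = 5 + t**2)
D = 6084 (D = ((33 + 39) + (5 + 1**2))**2 = (72 + (5 + 1))**2 = (72 + 6)**2 = 78**2 = 6084)
((n - 52)*91 - 11432)*(-25272 + D) = ((97 - 52)*91 - 11432)*(-25272 + 6084) = (45*91 - 11432)*(-19188) = (4095 - 11432)*(-19188) = -7337*(-19188) = 140782356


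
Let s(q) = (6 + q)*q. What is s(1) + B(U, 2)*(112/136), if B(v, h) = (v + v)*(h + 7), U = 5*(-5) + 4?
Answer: -5173/17 ≈ -304.29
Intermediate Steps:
s(q) = q*(6 + q)
U = -21 (U = -25 + 4 = -21)
B(v, h) = 2*v*(7 + h) (B(v, h) = (2*v)*(7 + h) = 2*v*(7 + h))
s(1) + B(U, 2)*(112/136) = 1*(6 + 1) + (2*(-21)*(7 + 2))*(112/136) = 1*7 + (2*(-21)*9)*(112*(1/136)) = 7 - 378*14/17 = 7 - 5292/17 = -5173/17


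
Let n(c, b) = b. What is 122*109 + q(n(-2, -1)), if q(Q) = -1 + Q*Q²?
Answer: 13296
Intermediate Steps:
q(Q) = -1 + Q³
122*109 + q(n(-2, -1)) = 122*109 + (-1 + (-1)³) = 13298 + (-1 - 1) = 13298 - 2 = 13296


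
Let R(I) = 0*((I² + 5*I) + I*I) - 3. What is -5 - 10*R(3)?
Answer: 25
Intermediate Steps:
R(I) = -3 (R(I) = 0*((I² + 5*I) + I²) - 3 = 0*(2*I² + 5*I) - 3 = 0 - 3 = -3)
-5 - 10*R(3) = -5 - 10*(-3) = -5 + 30 = 25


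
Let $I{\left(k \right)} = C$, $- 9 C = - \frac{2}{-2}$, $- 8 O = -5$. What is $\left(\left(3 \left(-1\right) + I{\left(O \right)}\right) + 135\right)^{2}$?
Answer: $\frac{1408969}{81} \approx 17395.0$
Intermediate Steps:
$O = \frac{5}{8}$ ($O = \left(- \frac{1}{8}\right) \left(-5\right) = \frac{5}{8} \approx 0.625$)
$C = - \frac{1}{9}$ ($C = - \frac{\left(-2\right) \frac{1}{-2}}{9} = - \frac{\left(-2\right) \left(- \frac{1}{2}\right)}{9} = \left(- \frac{1}{9}\right) 1 = - \frac{1}{9} \approx -0.11111$)
$I{\left(k \right)} = - \frac{1}{9}$
$\left(\left(3 \left(-1\right) + I{\left(O \right)}\right) + 135\right)^{2} = \left(\left(3 \left(-1\right) - \frac{1}{9}\right) + 135\right)^{2} = \left(\left(-3 - \frac{1}{9}\right) + 135\right)^{2} = \left(- \frac{28}{9} + 135\right)^{2} = \left(\frac{1187}{9}\right)^{2} = \frac{1408969}{81}$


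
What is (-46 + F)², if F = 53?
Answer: 49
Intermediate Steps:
(-46 + F)² = (-46 + 53)² = 7² = 49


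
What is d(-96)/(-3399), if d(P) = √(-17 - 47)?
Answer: -8*I/3399 ≈ -0.0023536*I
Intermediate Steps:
d(P) = 8*I (d(P) = √(-64) = 8*I)
d(-96)/(-3399) = (8*I)/(-3399) = (8*I)*(-1/3399) = -8*I/3399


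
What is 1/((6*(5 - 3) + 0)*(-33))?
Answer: -1/396 ≈ -0.0025253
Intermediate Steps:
1/((6*(5 - 3) + 0)*(-33)) = 1/((6*2 + 0)*(-33)) = 1/((12 + 0)*(-33)) = 1/(12*(-33)) = 1/(-396) = -1/396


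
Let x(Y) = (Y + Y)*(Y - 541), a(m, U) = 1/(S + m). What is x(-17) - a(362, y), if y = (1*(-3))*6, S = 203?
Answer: 10719179/565 ≈ 18972.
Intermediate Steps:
y = -18 (y = -3*6 = -18)
a(m, U) = 1/(203 + m)
x(Y) = 2*Y*(-541 + Y) (x(Y) = (2*Y)*(-541 + Y) = 2*Y*(-541 + Y))
x(-17) - a(362, y) = 2*(-17)*(-541 - 17) - 1/(203 + 362) = 2*(-17)*(-558) - 1/565 = 18972 - 1*1/565 = 18972 - 1/565 = 10719179/565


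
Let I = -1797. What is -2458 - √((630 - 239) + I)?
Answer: -2458 - I*√1406 ≈ -2458.0 - 37.497*I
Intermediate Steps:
-2458 - √((630 - 239) + I) = -2458 - √((630 - 239) - 1797) = -2458 - √(391 - 1797) = -2458 - √(-1406) = -2458 - I*√1406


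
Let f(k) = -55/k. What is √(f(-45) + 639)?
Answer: √5762/3 ≈ 25.303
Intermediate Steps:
√(f(-45) + 639) = √(-55/(-45) + 639) = √(-55*(-1/45) + 639) = √(11/9 + 639) = √(5762/9) = √5762/3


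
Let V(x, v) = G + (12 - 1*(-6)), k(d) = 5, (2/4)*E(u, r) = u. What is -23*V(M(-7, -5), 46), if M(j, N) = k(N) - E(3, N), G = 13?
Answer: -713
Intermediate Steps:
E(u, r) = 2*u
M(j, N) = -1 (M(j, N) = 5 - 2*3 = 5 - 1*6 = 5 - 6 = -1)
V(x, v) = 31 (V(x, v) = 13 + (12 - 1*(-6)) = 13 + (12 + 6) = 13 + 18 = 31)
-23*V(M(-7, -5), 46) = -23*31 = -713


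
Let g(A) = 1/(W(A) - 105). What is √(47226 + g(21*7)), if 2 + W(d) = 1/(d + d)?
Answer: 6*√1298115037181/31457 ≈ 217.32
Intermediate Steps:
W(d) = -2 + 1/(2*d) (W(d) = -2 + 1/(d + d) = -2 + 1/(2*d))
g(A) = 1/(-107 + 1/(2*A)) (g(A) = 1/((-2 + 1/(2*A)) - 105) = 1/(-107 + 1/(2*A)))
√(47226 + g(21*7)) = √(47226 - 2*21*7/(-1 + 214*(21*7))) = √(47226 - 2*147/(-1 + 214*147)) = √(47226 - 2*147/(-1 + 31458)) = √(47226 - 2*147/31457) = √(47226 - 2*147*1/31457) = √(47226 - 294/31457) = √(1485587988/31457) = 6*√1298115037181/31457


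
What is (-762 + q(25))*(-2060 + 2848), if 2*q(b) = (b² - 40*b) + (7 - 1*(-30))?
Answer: -733628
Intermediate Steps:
q(b) = 37/2 + b²/2 - 20*b (q(b) = ((b² - 40*b) + (7 - 1*(-30)))/2 = ((b² - 40*b) + (7 + 30))/2 = ((b² - 40*b) + 37)/2 = (37 + b² - 40*b)/2 = 37/2 + b²/2 - 20*b)
(-762 + q(25))*(-2060 + 2848) = (-762 + (37/2 + (½)*25² - 20*25))*(-2060 + 2848) = (-762 + (37/2 + (½)*625 - 500))*788 = (-762 + (37/2 + 625/2 - 500))*788 = (-762 - 169)*788 = -931*788 = -733628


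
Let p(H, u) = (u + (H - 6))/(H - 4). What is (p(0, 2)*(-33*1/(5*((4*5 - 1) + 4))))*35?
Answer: -231/23 ≈ -10.043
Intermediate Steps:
p(H, u) = (-6 + H + u)/(-4 + H) (p(H, u) = (u + (-6 + H))/(-4 + H) = (-6 + H + u)/(-4 + H))
(p(0, 2)*(-33*1/(5*((4*5 - 1) + 4))))*35 = (((-6 + 0 + 2)/(-4 + 0))*(-33*1/(5*((4*5 - 1) + 4))))*35 = ((-4/(-4))*(-33*1/(5*((20 - 1) + 4))))*35 = ((-¼*(-4))*(-33*1/(5*(19 + 4))))*35 = (1*(-33/(5*23)))*35 = (1*(-33/115))*35 = -33/115*35 = -231/23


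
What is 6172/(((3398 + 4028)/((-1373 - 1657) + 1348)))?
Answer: -5190652/3713 ≈ -1398.0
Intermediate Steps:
6172/(((3398 + 4028)/((-1373 - 1657) + 1348))) = 6172/((7426/(-3030 + 1348))) = 6172/((7426/(-1682))) = 6172/((7426*(-1/1682))) = 6172/(-3713/841) = 6172*(-841/3713) = -5190652/3713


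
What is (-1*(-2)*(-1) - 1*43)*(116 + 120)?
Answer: -10620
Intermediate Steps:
(-1*(-2)*(-1) - 1*43)*(116 + 120) = (2*(-1) - 43)*236 = (-2 - 43)*236 = -45*236 = -10620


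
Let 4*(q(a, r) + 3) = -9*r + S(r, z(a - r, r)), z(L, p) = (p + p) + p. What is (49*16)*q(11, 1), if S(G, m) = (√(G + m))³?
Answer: -2548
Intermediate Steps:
z(L, p) = 3*p (z(L, p) = 2*p + p = 3*p)
S(G, m) = (G + m)^(3/2)
q(a, r) = -3 + 2*r^(3/2) - 9*r/4 (q(a, r) = -3 + (-9*r + (r + 3*r)^(3/2))/4 = -3 + (-9*r + (4*r)^(3/2))/4 = -3 + (-9*r + 8*r^(3/2))/4 = -3 + (2*r^(3/2) - 9*r/4) = -3 + 2*r^(3/2) - 9*r/4)
(49*16)*q(11, 1) = (49*16)*(-3 + 2*1^(3/2) - 9/4*1) = 784*(-3 + 2*1 - 9/4) = 784*(-3 + 2 - 9/4) = 784*(-13/4) = -2548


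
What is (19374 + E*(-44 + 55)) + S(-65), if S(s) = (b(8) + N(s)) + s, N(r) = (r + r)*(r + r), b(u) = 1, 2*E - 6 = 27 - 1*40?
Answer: 72343/2 ≈ 36172.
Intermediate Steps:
E = -7/2 (E = 3 + (27 - 1*40)/2 = 3 + (27 - 40)/2 = 3 + (1/2)*(-13) = 3 - 13/2 = -7/2 ≈ -3.5000)
N(r) = 4*r**2 (N(r) = (2*r)*(2*r) = 4*r**2)
S(s) = 1 + s + 4*s**2 (S(s) = (1 + 4*s**2) + s = 1 + s + 4*s**2)
(19374 + E*(-44 + 55)) + S(-65) = (19374 - 7*(-44 + 55)/2) + (1 - 65 + 4*(-65)**2) = (19374 - 7/2*11) + (1 - 65 + 4*4225) = (19374 - 77/2) + (1 - 65 + 16900) = 38671/2 + 16836 = 72343/2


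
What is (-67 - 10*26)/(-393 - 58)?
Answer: 327/451 ≈ 0.72506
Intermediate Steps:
(-67 - 10*26)/(-393 - 58) = (-67 - 260)/(-451) = -327*(-1/451) = 327/451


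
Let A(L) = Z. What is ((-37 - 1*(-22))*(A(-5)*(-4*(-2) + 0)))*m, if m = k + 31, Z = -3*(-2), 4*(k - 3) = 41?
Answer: -31860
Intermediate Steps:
k = 53/4 (k = 3 + (¼)*41 = 3 + 41/4 = 53/4 ≈ 13.250)
Z = 6
A(L) = 6
m = 177/4 (m = 53/4 + 31 = 177/4 ≈ 44.250)
((-37 - 1*(-22))*(A(-5)*(-4*(-2) + 0)))*m = ((-37 - 1*(-22))*(6*(-4*(-2) + 0)))*(177/4) = ((-37 + 22)*(6*(8 + 0)))*(177/4) = -90*8*(177/4) = -15*48*(177/4) = -720*177/4 = -31860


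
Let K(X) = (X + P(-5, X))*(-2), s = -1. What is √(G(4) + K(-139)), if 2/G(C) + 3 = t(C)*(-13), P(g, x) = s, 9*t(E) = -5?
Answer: 73*√19/19 ≈ 16.747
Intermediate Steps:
t(E) = -5/9 (t(E) = (⅑)*(-5) = -5/9)
P(g, x) = -1
K(X) = 2 - 2*X (K(X) = (X - 1)*(-2) = (-1 + X)*(-2) = 2 - 2*X)
G(C) = 9/19 (G(C) = 2/(-3 - 5/9*(-13)) = 2/(-3 + 65/9) = 2/(38/9) = 2*(9/38) = 9/19)
√(G(4) + K(-139)) = √(9/19 + (2 - 2*(-139))) = √(9/19 + (2 + 278)) = √(9/19 + 280) = √(5329/19) = 73*√19/19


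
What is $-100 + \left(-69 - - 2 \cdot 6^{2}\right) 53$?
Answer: $59$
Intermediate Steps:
$-100 + \left(-69 - - 2 \cdot 6^{2}\right) 53 = -100 + \left(-69 - \left(-2\right) 36\right) 53 = -100 + \left(-69 - -72\right) 53 = -100 + \left(-69 + 72\right) 53 = -100 + 3 \cdot 53 = -100 + 159 = 59$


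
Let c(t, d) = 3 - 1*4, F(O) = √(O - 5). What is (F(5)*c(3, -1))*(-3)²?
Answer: 0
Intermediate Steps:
F(O) = √(-5 + O)
c(t, d) = -1 (c(t, d) = 3 - 4 = -1)
(F(5)*c(3, -1))*(-3)² = (√(-5 + 5)*(-1))*(-3)² = (√0*(-1))*9 = (0*(-1))*9 = 0*9 = 0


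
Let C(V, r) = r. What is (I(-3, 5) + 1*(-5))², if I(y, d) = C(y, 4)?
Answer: 1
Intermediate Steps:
I(y, d) = 4
(I(-3, 5) + 1*(-5))² = (4 + 1*(-5))² = (4 - 5)² = (-1)² = 1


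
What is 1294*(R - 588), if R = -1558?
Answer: -2776924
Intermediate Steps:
1294*(R - 588) = 1294*(-1558 - 588) = 1294*(-2146) = -2776924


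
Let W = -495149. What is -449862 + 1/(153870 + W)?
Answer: -153528453499/341279 ≈ -4.4986e+5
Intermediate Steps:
-449862 + 1/(153870 + W) = -449862 + 1/(153870 - 495149) = -449862 + 1/(-341279) = -449862 - 1/341279 = -153528453499/341279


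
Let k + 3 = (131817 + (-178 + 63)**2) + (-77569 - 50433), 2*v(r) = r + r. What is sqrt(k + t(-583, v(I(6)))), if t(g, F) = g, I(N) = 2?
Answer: sqrt(16454) ≈ 128.27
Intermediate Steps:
v(r) = r (v(r) = (r + r)/2 = (2*r)/2 = r)
k = 17037 (k = -3 + ((131817 + (-178 + 63)**2) + (-77569 - 50433)) = -3 + ((131817 + (-115)**2) - 128002) = -3 + ((131817 + 13225) - 128002) = -3 + (145042 - 128002) = -3 + 17040 = 17037)
sqrt(k + t(-583, v(I(6)))) = sqrt(17037 - 583) = sqrt(16454)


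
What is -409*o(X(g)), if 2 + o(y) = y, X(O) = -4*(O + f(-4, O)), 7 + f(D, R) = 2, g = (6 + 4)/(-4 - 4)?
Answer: -9407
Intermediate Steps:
g = -5/4 (g = 10/(-8) = 10*(-⅛) = -5/4 ≈ -1.2500)
f(D, R) = -5 (f(D, R) = -7 + 2 = -5)
X(O) = 20 - 4*O (X(O) = -4*(O - 5) = -4*(-5 + O) = 20 - 4*O)
o(y) = -2 + y
-409*o(X(g)) = -409*(-2 + (20 - 4*(-5/4))) = -409*(-2 + (20 + 5)) = -409*(-2 + 25) = -409*23 = -9407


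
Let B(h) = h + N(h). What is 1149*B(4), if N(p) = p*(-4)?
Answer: -13788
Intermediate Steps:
N(p) = -4*p
B(h) = -3*h (B(h) = h - 4*h = -3*h)
1149*B(4) = 1149*(-3*4) = 1149*(-12) = -13788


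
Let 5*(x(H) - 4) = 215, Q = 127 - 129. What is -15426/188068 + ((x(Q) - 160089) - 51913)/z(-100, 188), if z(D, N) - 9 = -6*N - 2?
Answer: 19922330197/105412114 ≈ 188.99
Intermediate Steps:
Q = -2
x(H) = 47 (x(H) = 4 + (⅕)*215 = 4 + 43 = 47)
z(D, N) = 7 - 6*N (z(D, N) = 9 + (-6*N - 2) = 9 + (-2 - 6*N) = 7 - 6*N)
-15426/188068 + ((x(Q) - 160089) - 51913)/z(-100, 188) = -15426/188068 + ((47 - 160089) - 51913)/(7 - 6*188) = -15426*1/188068 + (-160042 - 51913)/(7 - 1128) = -7713/94034 - 211955/(-1121) = -7713/94034 - 211955*(-1/1121) = -7713/94034 + 211955/1121 = 19922330197/105412114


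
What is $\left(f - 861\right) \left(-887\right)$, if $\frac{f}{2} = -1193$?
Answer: $2880089$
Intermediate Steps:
$f = -2386$ ($f = 2 \left(-1193\right) = -2386$)
$\left(f - 861\right) \left(-887\right) = \left(-2386 - 861\right) \left(-887\right) = \left(-3247\right) \left(-887\right) = 2880089$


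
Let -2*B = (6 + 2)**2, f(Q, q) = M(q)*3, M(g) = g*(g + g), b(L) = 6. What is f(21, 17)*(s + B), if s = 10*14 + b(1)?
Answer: 197676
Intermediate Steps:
s = 146 (s = 10*14 + 6 = 140 + 6 = 146)
M(g) = 2*g**2 (M(g) = g*(2*g) = 2*g**2)
f(Q, q) = 6*q**2 (f(Q, q) = (2*q**2)*3 = 6*q**2)
B = -32 (B = -(6 + 2)**2/2 = -1/2*8**2 = -1/2*64 = -32)
f(21, 17)*(s + B) = (6*17**2)*(146 - 32) = (6*289)*114 = 1734*114 = 197676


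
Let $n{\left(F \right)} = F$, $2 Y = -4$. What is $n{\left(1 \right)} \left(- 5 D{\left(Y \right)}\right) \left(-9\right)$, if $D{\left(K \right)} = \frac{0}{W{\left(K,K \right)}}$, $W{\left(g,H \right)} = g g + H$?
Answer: $0$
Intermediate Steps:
$Y = -2$ ($Y = \frac{1}{2} \left(-4\right) = -2$)
$W{\left(g,H \right)} = H + g^{2}$ ($W{\left(g,H \right)} = g^{2} + H = H + g^{2}$)
$D{\left(K \right)} = 0$ ($D{\left(K \right)} = \frac{0}{K + K^{2}} = 0$)
$n{\left(1 \right)} \left(- 5 D{\left(Y \right)}\right) \left(-9\right) = 1 \left(\left(-5\right) 0\right) \left(-9\right) = 1 \cdot 0 \left(-9\right) = 0 \left(-9\right) = 0$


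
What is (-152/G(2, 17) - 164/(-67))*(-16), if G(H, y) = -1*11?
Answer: -191808/737 ≈ -260.25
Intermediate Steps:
G(H, y) = -11
(-152/G(2, 17) - 164/(-67))*(-16) = (-152/(-11) - 164/(-67))*(-16) = (-152*(-1/11) - 164*(-1/67))*(-16) = (152/11 + 164/67)*(-16) = (11988/737)*(-16) = -191808/737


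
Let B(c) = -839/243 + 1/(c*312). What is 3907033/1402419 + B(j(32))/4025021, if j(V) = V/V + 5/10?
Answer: 66237427761492643/23775754079465388 ≈ 2.7859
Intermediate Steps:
j(V) = 3/2 (j(V) = 1 + 5*(⅒) = 1 + ½ = 3/2)
B(c) = -839/243 + 1/(312*c) (B(c) = -839*1/243 + (1/312)/c = -839/243 + 1/(312*c))
3907033/1402419 + B(j(32))/4025021 = 3907033/1402419 + ((81 - 87256*3/2)/(25272*(3/2)))/4025021 = 3907033*(1/1402419) + ((1/25272)*(⅔)*(81 - 130884))*(1/4025021) = 3907033/1402419 + ((1/25272)*(⅔)*(-130803))*(1/4025021) = 3907033/1402419 - 43601/12636*1/4025021 = 3907033/1402419 - 43601/50860165356 = 66237427761492643/23775754079465388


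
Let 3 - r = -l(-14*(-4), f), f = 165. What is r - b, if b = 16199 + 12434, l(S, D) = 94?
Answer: -28536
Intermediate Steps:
r = 97 (r = 3 - (-1)*94 = 3 - 1*(-94) = 3 + 94 = 97)
b = 28633
r - b = 97 - 1*28633 = 97 - 28633 = -28536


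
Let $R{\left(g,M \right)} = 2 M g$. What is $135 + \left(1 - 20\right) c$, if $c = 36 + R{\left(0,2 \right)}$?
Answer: $-549$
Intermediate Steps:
$R{\left(g,M \right)} = 2 M g$
$c = 36$ ($c = 36 + 2 \cdot 2 \cdot 0 = 36 + 0 = 36$)
$135 + \left(1 - 20\right) c = 135 + \left(1 - 20\right) 36 = 135 - 684 = -549$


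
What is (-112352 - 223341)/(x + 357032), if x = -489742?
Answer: 335693/132710 ≈ 2.5295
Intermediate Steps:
(-112352 - 223341)/(x + 357032) = (-112352 - 223341)/(-489742 + 357032) = -335693/(-132710) = -335693*(-1/132710) = 335693/132710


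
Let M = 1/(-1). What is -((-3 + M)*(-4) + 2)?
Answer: -18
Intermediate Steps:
M = -1 (M = 1*(-1) = -1)
-((-3 + M)*(-4) + 2) = -((-3 - 1)*(-4) + 2) = -(-4*(-4) + 2) = -(16 + 2) = -1*18 = -18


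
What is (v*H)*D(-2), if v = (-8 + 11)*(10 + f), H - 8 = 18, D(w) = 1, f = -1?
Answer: 702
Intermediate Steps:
H = 26 (H = 8 + 18 = 26)
v = 27 (v = (-8 + 11)*(10 - 1) = 3*9 = 27)
(v*H)*D(-2) = (27*26)*1 = 702*1 = 702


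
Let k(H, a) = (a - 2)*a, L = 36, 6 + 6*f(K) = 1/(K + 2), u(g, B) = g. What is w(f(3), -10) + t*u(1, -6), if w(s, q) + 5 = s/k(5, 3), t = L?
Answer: 2761/90 ≈ 30.678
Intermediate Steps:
f(K) = -1 + 1/(6*(2 + K)) (f(K) = -1 + 1/(6*(K + 2)) = -1 + 1/(6*(2 + K)))
k(H, a) = a*(-2 + a) (k(H, a) = (-2 + a)*a = a*(-2 + a))
t = 36
w(s, q) = -5 + s/3 (w(s, q) = -5 + s/((3*(-2 + 3))) = -5 + s/((3*1)) = -5 + s/3)
w(f(3), -10) + t*u(1, -6) = (-5 + ((-11/6 - 1*3)/(2 + 3))/3) + 36*1 = (-5 + ((-11/6 - 3)/5)/3) + 36 = (-5 + ((⅕)*(-29/6))/3) + 36 = (-5 + (⅓)*(-29/30)) + 36 = (-5 - 29/90) + 36 = -479/90 + 36 = 2761/90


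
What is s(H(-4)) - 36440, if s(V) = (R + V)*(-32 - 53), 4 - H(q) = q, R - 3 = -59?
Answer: -32360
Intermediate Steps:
R = -56 (R = 3 - 59 = -56)
H(q) = 4 - q
s(V) = 4760 - 85*V (s(V) = (-56 + V)*(-32 - 53) = (-56 + V)*(-85) = 4760 - 85*V)
s(H(-4)) - 36440 = (4760 - 85*(4 - 1*(-4))) - 36440 = (4760 - 85*(4 + 4)) - 36440 = (4760 - 85*8) - 36440 = (4760 - 680) - 36440 = 4080 - 36440 = -32360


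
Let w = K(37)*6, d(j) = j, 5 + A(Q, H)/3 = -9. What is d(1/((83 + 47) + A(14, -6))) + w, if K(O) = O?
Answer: 19537/88 ≈ 222.01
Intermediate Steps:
A(Q, H) = -42 (A(Q, H) = -15 + 3*(-9) = -15 - 27 = -42)
w = 222 (w = 37*6 = 222)
d(1/((83 + 47) + A(14, -6))) + w = 1/((83 + 47) - 42) + 222 = 1/(130 - 42) + 222 = 1/88 + 222 = 19537/88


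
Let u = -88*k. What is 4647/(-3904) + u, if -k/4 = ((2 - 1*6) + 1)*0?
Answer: -4647/3904 ≈ -1.1903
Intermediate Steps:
k = 0 (k = -4*((2 - 1*6) + 1)*0 = -4*((2 - 6) + 1)*0 = -4*(-4 + 1)*0 = -(-12)*0 = -4*0 = 0)
u = 0 (u = -88*0 = 0)
4647/(-3904) + u = 4647/(-3904) + 0 = 4647*(-1/3904) + 0 = -4647/3904 + 0 = -4647/3904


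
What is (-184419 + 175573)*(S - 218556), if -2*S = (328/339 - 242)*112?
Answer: 614927248504/339 ≈ 1.8139e+9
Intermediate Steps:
S = 4575760/339 (S = -(328/339 - 242)*112/2 = -(-40855)*112/339 = -½*(-9151520/339) = 4575760/339 ≈ 13498.)
(-184419 + 175573)*(S - 218556) = (-184419 + 175573)*(4575760/339 - 218556) = -8846*(-69514724/339) = 614927248504/339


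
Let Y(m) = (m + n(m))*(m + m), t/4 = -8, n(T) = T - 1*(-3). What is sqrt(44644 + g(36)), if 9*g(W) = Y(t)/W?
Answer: 2*sqrt(904285)/9 ≈ 211.32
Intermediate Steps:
n(T) = 3 + T (n(T) = T + 3 = 3 + T)
t = -32 (t = 4*(-8) = -32)
Y(m) = 2*m*(3 + 2*m) (Y(m) = (m + (3 + m))*(m + m) = (3 + 2*m)*(2*m) = 2*m*(3 + 2*m))
g(W) = 3904/(9*W) (g(W) = ((2*(-32)*(3 + 2*(-32)))/W)/9 = ((2*(-32)*(3 - 64))/W)/9 = ((2*(-32)*(-61))/W)/9 = (3904/W)/9 = 3904/(9*W))
sqrt(44644 + g(36)) = sqrt(44644 + (3904/9)/36) = sqrt(44644 + (3904/9)*(1/36)) = sqrt(44644 + 976/81) = sqrt(3617140/81) = 2*sqrt(904285)/9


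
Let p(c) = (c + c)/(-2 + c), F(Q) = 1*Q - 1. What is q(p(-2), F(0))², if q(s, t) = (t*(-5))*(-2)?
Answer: 100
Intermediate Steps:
F(Q) = -1 + Q (F(Q) = Q - 1 = -1 + Q)
p(c) = 2*c/(-2 + c) (p(c) = (2*c)/(-2 + c) = 2*c/(-2 + c))
q(s, t) = 10*t (q(s, t) = -5*t*(-2) = 10*t)
q(p(-2), F(0))² = (10*(-1 + 0))² = (10*(-1))² = (-10)² = 100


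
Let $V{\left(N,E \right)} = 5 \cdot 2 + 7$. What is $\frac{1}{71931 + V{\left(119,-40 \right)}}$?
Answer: $\frac{1}{71948} \approx 1.3899 \cdot 10^{-5}$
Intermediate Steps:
$V{\left(N,E \right)} = 17$ ($V{\left(N,E \right)} = 10 + 7 = 17$)
$\frac{1}{71931 + V{\left(119,-40 \right)}} = \frac{1}{71931 + 17} = \frac{1}{71948}$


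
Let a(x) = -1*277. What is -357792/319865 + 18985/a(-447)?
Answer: -6171745409/88602605 ≈ -69.656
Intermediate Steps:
a(x) = -277
-357792/319865 + 18985/a(-447) = -357792/319865 + 18985/(-277) = -357792*1/319865 + 18985*(-1/277) = -357792/319865 - 18985/277 = -6171745409/88602605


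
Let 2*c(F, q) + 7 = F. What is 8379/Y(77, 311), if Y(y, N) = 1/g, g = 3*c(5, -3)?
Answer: -25137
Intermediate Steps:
c(F, q) = -7/2 + F/2
g = -3 (g = 3*(-7/2 + (½)*5) = 3*(-7/2 + 5/2) = 3*(-1) = -3)
Y(y, N) = -⅓ (Y(y, N) = 1/(-3) = -⅓)
8379/Y(77, 311) = 8379/(-⅓) = 8379*(-3) = -25137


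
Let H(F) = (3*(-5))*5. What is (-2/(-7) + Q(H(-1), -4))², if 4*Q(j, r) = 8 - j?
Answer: 346921/784 ≈ 442.50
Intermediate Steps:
H(F) = -75 (H(F) = -15*5 = -75)
Q(j, r) = 2 - j/4 (Q(j, r) = (8 - j)/4 = 2 - j/4)
(-2/(-7) + Q(H(-1), -4))² = (-2/(-7) + (2 - ¼*(-75)))² = (-2*(-⅐) + (2 + 75/4))² = (2/7 + 83/4)² = (589/28)² = 346921/784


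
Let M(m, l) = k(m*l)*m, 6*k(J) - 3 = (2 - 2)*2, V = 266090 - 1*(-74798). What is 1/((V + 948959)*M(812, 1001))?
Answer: 1/523677882 ≈ 1.9096e-9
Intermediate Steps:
V = 340888 (V = 266090 + 74798 = 340888)
k(J) = ½ (k(J) = ½ + ((2 - 2)*2)/6 = ½ + (0*2)/6 = ½ + (⅙)*0 = ½ + 0 = ½)
M(m, l) = m/2
1/((V + 948959)*M(812, 1001)) = 1/((340888 + 948959)*(((½)*812))) = 1/(1289847*406) = (1/1289847)*(1/406) = 1/523677882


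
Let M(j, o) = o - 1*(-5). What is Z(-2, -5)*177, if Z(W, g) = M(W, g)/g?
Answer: 0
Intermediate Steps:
M(j, o) = 5 + o (M(j, o) = o + 5 = 5 + o)
Z(W, g) = (5 + g)/g
Z(-2, -5)*177 = ((5 - 5)/(-5))*177 = -⅕*0*177 = 0*177 = 0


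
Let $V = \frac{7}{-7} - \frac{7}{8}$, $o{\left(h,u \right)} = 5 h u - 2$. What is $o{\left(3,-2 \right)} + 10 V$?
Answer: $- \frac{203}{4} \approx -50.75$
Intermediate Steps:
$o{\left(h,u \right)} = -2 + 5 h u$ ($o{\left(h,u \right)} = 5 h u - 2 = -2 + 5 h u$)
$V = - \frac{15}{8}$ ($V = 7 \left(- \frac{1}{7}\right) - \frac{7}{8} = -1 - \frac{7}{8} = - \frac{15}{8} \approx -1.875$)
$o{\left(3,-2 \right)} + 10 V = \left(-2 + 5 \cdot 3 \left(-2\right)\right) + 10 \left(- \frac{15}{8}\right) = \left(-2 - 30\right) - \frac{75}{4} = -32 - \frac{75}{4} = - \frac{203}{4}$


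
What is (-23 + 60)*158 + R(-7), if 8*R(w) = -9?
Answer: 46759/8 ≈ 5844.9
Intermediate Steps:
R(w) = -9/8 (R(w) = (⅛)*(-9) = -9/8)
(-23 + 60)*158 + R(-7) = (-23 + 60)*158 - 9/8 = 37*158 - 9/8 = 5846 - 9/8 = 46759/8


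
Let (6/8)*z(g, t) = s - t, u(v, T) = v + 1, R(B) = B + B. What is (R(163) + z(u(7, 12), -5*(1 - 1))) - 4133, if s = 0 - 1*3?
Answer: -3811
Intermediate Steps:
R(B) = 2*B
u(v, T) = 1 + v
s = -3 (s = 0 - 3 = -3)
z(g, t) = -4 - 4*t/3 (z(g, t) = 4*(-3 - t)/3 = -4 - 4*t/3)
(R(163) + z(u(7, 12), -5*(1 - 1))) - 4133 = (2*163 + (-4 - (-20)*(1 - 1)/3)) - 4133 = (326 + (-4 - (-20)*0/3)) - 4133 = (326 + (-4 - 4/3*0)) - 4133 = (326 + (-4 + 0)) - 4133 = (326 - 4) - 4133 = 322 - 4133 = -3811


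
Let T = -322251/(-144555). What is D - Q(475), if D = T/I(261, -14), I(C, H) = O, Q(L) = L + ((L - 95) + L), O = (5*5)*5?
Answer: -8010648833/6023125 ≈ -1330.0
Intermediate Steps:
T = 107417/48185 (T = -322251*(-1/144555) = 107417/48185 ≈ 2.2293)
O = 125 (O = 25*5 = 125)
Q(L) = -95 + 3*L (Q(L) = L + ((-95 + L) + L) = L + (-95 + 2*L) = -95 + 3*L)
I(C, H) = 125
D = 107417/6023125 (D = (107417/48185)/125 = (107417/48185)*(1/125) = 107417/6023125 ≈ 0.017834)
D - Q(475) = 107417/6023125 - (-95 + 3*475) = 107417/6023125 - (-95 + 1425) = 107417/6023125 - 1*1330 = 107417/6023125 - 1330 = -8010648833/6023125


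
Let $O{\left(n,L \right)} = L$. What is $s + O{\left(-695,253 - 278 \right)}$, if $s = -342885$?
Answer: $-342910$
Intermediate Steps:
$s + O{\left(-695,253 - 278 \right)} = -342885 + \left(253 - 278\right) = -342885 - 25 = -342910$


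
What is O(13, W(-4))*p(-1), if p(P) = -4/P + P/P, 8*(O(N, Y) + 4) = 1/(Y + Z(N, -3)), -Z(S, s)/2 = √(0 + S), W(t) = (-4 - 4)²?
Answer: -20210/1011 + 5*√13/16176 ≈ -19.989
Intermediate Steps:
W(t) = 64 (W(t) = (-8)² = 64)
Z(S, s) = -2*√S (Z(S, s) = -2*√(0 + S) = -2*√S)
O(N, Y) = -4 + 1/(8*(Y - 2*√N))
p(P) = 1 - 4/P (p(P) = -4/P + 1 = 1 - 4/P)
O(13, W(-4))*p(-1) = ((-1 - 64*√13 + 32*64)/(8*(-1*64 + 2*√13)))*((-4 - 1)/(-1)) = ((-1 - 64*√13 + 2048)/(8*(-64 + 2*√13)))*(-1*(-5)) = ((2047 - 64*√13)/(8*(-64 + 2*√13)))*5 = 5*(2047 - 64*√13)/(8*(-64 + 2*√13))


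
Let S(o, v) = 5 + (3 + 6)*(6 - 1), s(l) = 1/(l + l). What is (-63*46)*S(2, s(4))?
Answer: -144900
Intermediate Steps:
s(l) = 1/(2*l)
S(o, v) = 50 (S(o, v) = 5 + 9*5 = 5 + 45 = 50)
(-63*46)*S(2, s(4)) = -63*46*50 = -2898*50 = -144900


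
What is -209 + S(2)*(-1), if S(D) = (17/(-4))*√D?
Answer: -209 + 17*√2/4 ≈ -202.99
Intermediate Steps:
S(D) = -17*√D/4 (S(D) = (17*(-¼))*√D = -17*√D/4)
-209 + S(2)*(-1) = -209 - 17*√2/4*(-1) = -209 + 17*√2/4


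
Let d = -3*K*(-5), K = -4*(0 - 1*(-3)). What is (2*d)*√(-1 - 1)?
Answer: -360*I*√2 ≈ -509.12*I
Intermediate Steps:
K = -12 (K = -4*(0 + 3) = -4*3 = -12)
d = -180 (d = -3*(-12)*(-5) = 36*(-5) = -180)
(2*d)*√(-1 - 1) = (2*(-180))*√(-1 - 1) = -360*I*√2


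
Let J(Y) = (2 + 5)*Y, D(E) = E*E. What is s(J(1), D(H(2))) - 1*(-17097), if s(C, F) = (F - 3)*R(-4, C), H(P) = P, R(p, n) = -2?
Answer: 17095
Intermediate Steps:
D(E) = E²
J(Y) = 7*Y
s(C, F) = 6 - 2*F (s(C, F) = (F - 3)*(-2) = (-3 + F)*(-2) = 6 - 2*F)
s(J(1), D(H(2))) - 1*(-17097) = (6 - 2*2²) - 1*(-17097) = (6 - 2*4) + 17097 = (6 - 8) + 17097 = -2 + 17097 = 17095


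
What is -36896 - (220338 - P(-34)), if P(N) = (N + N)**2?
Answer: -252610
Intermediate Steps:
P(N) = 4*N**2 (P(N) = (2*N)**2 = 4*N**2)
-36896 - (220338 - P(-34)) = -36896 - (220338 - 4*(-34)**2) = -36896 - (220338 - 4*1156) = -36896 - (220338 - 1*4624) = -36896 - (220338 - 4624) = -36896 - 1*215714 = -36896 - 215714 = -252610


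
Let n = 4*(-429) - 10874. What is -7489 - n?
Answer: 5101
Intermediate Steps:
n = -12590 (n = -1716 - 10874 = -12590)
-7489 - n = -7489 - 1*(-12590) = -7489 + 12590 = 5101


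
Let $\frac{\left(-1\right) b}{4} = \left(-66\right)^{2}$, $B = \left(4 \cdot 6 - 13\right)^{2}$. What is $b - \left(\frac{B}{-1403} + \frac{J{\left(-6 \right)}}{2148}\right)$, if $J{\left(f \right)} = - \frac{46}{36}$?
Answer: $- \frac{945170484395}{54245592} \approx -17424.0$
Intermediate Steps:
$J{\left(f \right)} = - \frac{23}{18}$ ($J{\left(f \right)} = \left(-46\right) \frac{1}{36} = - \frac{23}{18}$)
$B = 121$ ($B = \left(24 - 13\right)^{2} = 11^{2} = 121$)
$b = -17424$ ($b = - 4 \left(-66\right)^{2} = \left(-4\right) 4356 = -17424$)
$b - \left(\frac{B}{-1403} + \frac{J{\left(-6 \right)}}{2148}\right) = -17424 - \left(\frac{121}{-1403} - \frac{23}{18 \cdot 2148}\right) = -17424 - \left(121 \left(- \frac{1}{1403}\right) - \frac{23}{38664}\right) = -17424 - \left(- \frac{121}{1403} - \frac{23}{38664}\right) = -17424 - - \frac{4710613}{54245592} = -17424 + \frac{4710613}{54245592} = - \frac{945170484395}{54245592}$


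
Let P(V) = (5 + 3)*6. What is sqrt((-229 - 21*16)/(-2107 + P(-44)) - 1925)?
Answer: I*sqrt(8159837590)/2059 ≈ 43.872*I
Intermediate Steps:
P(V) = 48 (P(V) = 8*6 = 48)
sqrt((-229 - 21*16)/(-2107 + P(-44)) - 1925) = sqrt((-229 - 21*16)/(-2107 + 48) - 1925) = sqrt((-229 - 336)/(-2059) - 1925) = sqrt(-565*(-1/2059) - 1925) = sqrt(565/2059 - 1925) = sqrt(-3963010/2059) = I*sqrt(8159837590)/2059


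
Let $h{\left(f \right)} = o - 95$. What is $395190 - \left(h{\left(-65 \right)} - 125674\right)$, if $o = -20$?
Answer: $520979$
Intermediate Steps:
$h{\left(f \right)} = -115$ ($h{\left(f \right)} = -20 - 95 = -115$)
$395190 - \left(h{\left(-65 \right)} - 125674\right) = 395190 - \left(-115 - 125674\right) = 395190 - -125789 = 395190 + 125789 = 520979$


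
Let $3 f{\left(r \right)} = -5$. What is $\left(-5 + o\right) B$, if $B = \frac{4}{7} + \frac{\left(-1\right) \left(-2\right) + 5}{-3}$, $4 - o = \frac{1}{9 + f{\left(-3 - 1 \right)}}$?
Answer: $\frac{925}{462} \approx 2.0022$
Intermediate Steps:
$f{\left(r \right)} = - \frac{5}{3}$ ($f{\left(r \right)} = \frac{1}{3} \left(-5\right) = - \frac{5}{3}$)
$o = \frac{85}{22}$ ($o = 4 - \frac{1}{9 - \frac{5}{3}} = 4 - \frac{1}{\frac{22}{3}} = 4 - \frac{3}{22} = \frac{85}{22} \approx 3.8636$)
$B = - \frac{37}{21}$ ($B = 4 \cdot \frac{1}{7} + \left(2 + 5\right) \left(- \frac{1}{3}\right) = \frac{4}{7} + 7 \left(- \frac{1}{3}\right) = \frac{4}{7} - \frac{7}{3} = - \frac{37}{21} \approx -1.7619$)
$\left(-5 + o\right) B = \left(-5 + \frac{85}{22}\right) \left(- \frac{37}{21}\right) = \left(- \frac{25}{22}\right) \left(- \frac{37}{21}\right) = \frac{925}{462}$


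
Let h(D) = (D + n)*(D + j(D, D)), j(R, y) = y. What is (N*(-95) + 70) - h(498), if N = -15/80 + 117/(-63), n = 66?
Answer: -62885733/112 ≈ -5.6148e+5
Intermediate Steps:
N = -229/112 (N = -15*1/80 + 117*(-1/63) = -3/16 - 13/7 = -229/112 ≈ -2.0446)
h(D) = 2*D*(66 + D) (h(D) = (D + 66)*(D + D) = (66 + D)*(2*D) = 2*D*(66 + D))
(N*(-95) + 70) - h(498) = (-229/112*(-95) + 70) - 2*498*(66 + 498) = (21755/112 + 70) - 2*498*564 = 29595/112 - 1*561744 = 29595/112 - 561744 = -62885733/112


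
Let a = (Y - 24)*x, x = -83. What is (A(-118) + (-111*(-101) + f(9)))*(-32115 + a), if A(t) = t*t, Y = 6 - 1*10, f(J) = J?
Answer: -749064904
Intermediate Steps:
Y = -4 (Y = 6 - 10 = -4)
A(t) = t²
a = 2324 (a = (-4 - 24)*(-83) = -28*(-83) = 2324)
(A(-118) + (-111*(-101) + f(9)))*(-32115 + a) = ((-118)² + (-111*(-101) + 9))*(-32115 + 2324) = (13924 + (11211 + 9))*(-29791) = (13924 + 11220)*(-29791) = 25144*(-29791) = -749064904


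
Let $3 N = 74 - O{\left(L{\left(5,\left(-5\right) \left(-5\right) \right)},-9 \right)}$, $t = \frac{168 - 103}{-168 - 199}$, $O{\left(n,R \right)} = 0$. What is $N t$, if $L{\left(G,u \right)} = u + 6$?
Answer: $- \frac{4810}{1101} \approx -4.3688$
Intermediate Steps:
$L{\left(G,u \right)} = 6 + u$
$t = - \frac{65}{367}$ ($t = \frac{65}{-367} = 65 \left(- \frac{1}{367}\right) = - \frac{65}{367} \approx -0.17711$)
$N = \frac{74}{3}$ ($N = \frac{74 - 0}{3} = \frac{74 + 0}{3} = \frac{1}{3} \cdot 74 = \frac{74}{3} \approx 24.667$)
$N t = \frac{74}{3} \left(- \frac{65}{367}\right) = - \frac{4810}{1101}$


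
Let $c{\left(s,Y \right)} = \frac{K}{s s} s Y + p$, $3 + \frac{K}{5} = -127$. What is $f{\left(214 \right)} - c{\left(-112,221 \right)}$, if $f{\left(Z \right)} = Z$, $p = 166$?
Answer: $- \frac{69137}{56} \approx -1234.6$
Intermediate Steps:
$K = -650$ ($K = -15 + 5 \left(-127\right) = -15 - 635 = -650$)
$c{\left(s,Y \right)} = 166 - \frac{650 Y}{s}$ ($c{\left(s,Y \right)} = - \frac{650}{s s} s Y + 166 = - \frac{650}{s^{2}} s Y + 166 = - \frac{650}{s} Y + 166 = - \frac{650 Y}{s} + 166 = 166 - \frac{650 Y}{s}$)
$f{\left(214 \right)} - c{\left(-112,221 \right)} = 214 - \left(166 - \frac{143650}{-112}\right) = 214 - \left(166 - 143650 \left(- \frac{1}{112}\right)\right) = 214 - \left(166 + \frac{71825}{56}\right) = 214 - \frac{81121}{56} = - \frac{69137}{56}$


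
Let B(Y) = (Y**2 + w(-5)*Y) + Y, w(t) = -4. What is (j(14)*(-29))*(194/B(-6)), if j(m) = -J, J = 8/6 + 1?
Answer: 19691/81 ≈ 243.10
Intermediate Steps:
J = 7/3 (J = 8*(1/6) + 1 = 4/3 + 1 = 7/3 ≈ 2.3333)
B(Y) = Y**2 - 3*Y (B(Y) = (Y**2 - 4*Y) + Y = Y**2 - 3*Y)
j(m) = -7/3 (j(m) = -1*7/3 = -7/3)
(j(14)*(-29))*(194/B(-6)) = (-7/3*(-29))*(194/((-6*(-3 - 6)))) = 203*(194/((-6*(-9))))/3 = 203*(194/54)/3 = 203*(194*(1/54))/3 = (203/3)*(97/27) = 19691/81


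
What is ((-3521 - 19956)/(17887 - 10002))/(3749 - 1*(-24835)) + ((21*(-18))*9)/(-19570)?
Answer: 4033156741/23214638520 ≈ 0.17373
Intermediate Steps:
((-3521 - 19956)/(17887 - 10002))/(3749 - 1*(-24835)) + ((21*(-18))*9)/(-19570) = (-23477/7885)/(3749 + 24835) - 378*9*(-1/19570) = -23477*1/7885/28584 - 3402*(-1/19570) = -23477/7885*1/28584 + 1701/9785 = -23477/225384840 + 1701/9785 = 4033156741/23214638520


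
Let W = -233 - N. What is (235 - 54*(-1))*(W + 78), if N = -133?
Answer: -6358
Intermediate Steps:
W = -100 (W = -233 - 1*(-133) = -233 + 133 = -100)
(235 - 54*(-1))*(W + 78) = (235 - 54*(-1))*(-100 + 78) = (235 + 54)*(-22) = 289*(-22) = -6358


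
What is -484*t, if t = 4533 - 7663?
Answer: 1514920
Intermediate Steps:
t = -3130
-484*t = -484*(-3130) = 1514920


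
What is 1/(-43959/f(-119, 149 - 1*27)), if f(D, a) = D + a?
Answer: -1/14653 ≈ -6.8245e-5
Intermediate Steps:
1/(-43959/f(-119, 149 - 1*27)) = 1/(-43959/(-119 + (149 - 1*27))) = 1/(-43959/(-119 + (149 - 27))) = 1/(-43959/(-119 + 122)) = 1/(-43959/3) = 1/(-43959*⅓) = 1/(-14653) = -1/14653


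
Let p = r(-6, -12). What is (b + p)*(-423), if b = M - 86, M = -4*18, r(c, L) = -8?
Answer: 70218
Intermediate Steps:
M = -72
b = -158 (b = -72 - 86 = -158)
p = -8
(b + p)*(-423) = (-158 - 8)*(-423) = -166*(-423) = 70218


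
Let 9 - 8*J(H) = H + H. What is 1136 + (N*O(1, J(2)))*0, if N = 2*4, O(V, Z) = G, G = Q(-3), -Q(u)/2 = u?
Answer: 1136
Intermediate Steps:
Q(u) = -2*u
J(H) = 9/8 - H/4 (J(H) = 9/8 - (H + H)/8 = 9/8 - H/4)
G = 6 (G = -2*(-3) = 6)
O(V, Z) = 6
N = 8
1136 + (N*O(1, J(2)))*0 = 1136 + (8*6)*0 = 1136 + 48*0 = 1136 + 0 = 1136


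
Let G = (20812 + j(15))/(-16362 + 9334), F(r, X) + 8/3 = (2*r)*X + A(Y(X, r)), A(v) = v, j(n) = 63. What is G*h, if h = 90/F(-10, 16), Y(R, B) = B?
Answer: 2818125/3506972 ≈ 0.80358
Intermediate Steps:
F(r, X) = -8/3 + r + 2*X*r (F(r, X) = -8/3 + ((2*r)*X + r) = -8/3 + (2*X*r + r) = -8/3 + (r + 2*X*r) = -8/3 + r + 2*X*r)
G = -20875/7028 (G = (20812 + 63)/(-16362 + 9334) = 20875/(-7028) = 20875*(-1/7028) = -20875/7028 ≈ -2.9703)
h = -135/499 (h = 90/(-8/3 - 10 + 2*16*(-10)) = 90/(-8/3 - 10 - 320) = 90/(-998/3) = 90*(-3/998) = -135/499 ≈ -0.27054)
G*h = -20875/7028*(-135/499) = 2818125/3506972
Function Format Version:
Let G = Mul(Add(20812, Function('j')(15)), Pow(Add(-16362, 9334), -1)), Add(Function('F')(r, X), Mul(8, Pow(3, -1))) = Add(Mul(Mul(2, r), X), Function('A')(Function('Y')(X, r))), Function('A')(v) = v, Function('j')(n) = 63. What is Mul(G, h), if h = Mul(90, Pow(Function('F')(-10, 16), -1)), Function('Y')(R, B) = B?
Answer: Rational(2818125, 3506972) ≈ 0.80358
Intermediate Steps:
Function('F')(r, X) = Add(Rational(-8, 3), r, Mul(2, X, r)) (Function('F')(r, X) = Add(Rational(-8, 3), Add(Mul(Mul(2, r), X), r)) = Add(Rational(-8, 3), Add(Mul(2, X, r), r)) = Add(Rational(-8, 3), Add(r, Mul(2, X, r))) = Add(Rational(-8, 3), r, Mul(2, X, r)))
G = Rational(-20875, 7028) (G = Mul(Add(20812, 63), Pow(Add(-16362, 9334), -1)) = Mul(20875, Pow(-7028, -1)) = Mul(20875, Rational(-1, 7028)) = Rational(-20875, 7028) ≈ -2.9703)
h = Rational(-135, 499) (h = Mul(90, Pow(Add(Rational(-8, 3), -10, Mul(2, 16, -10)), -1)) = Mul(90, Pow(Add(Rational(-8, 3), -10, -320), -1)) = Mul(90, Pow(Rational(-998, 3), -1)) = Mul(90, Rational(-3, 998)) = Rational(-135, 499) ≈ -0.27054)
Mul(G, h) = Mul(Rational(-20875, 7028), Rational(-135, 499)) = Rational(2818125, 3506972)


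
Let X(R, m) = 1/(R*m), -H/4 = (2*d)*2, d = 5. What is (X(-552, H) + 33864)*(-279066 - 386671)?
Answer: -995565905300617/44160 ≈ -2.2545e+10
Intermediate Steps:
H = -80 (H = -4*2*5*2 = -40*2 = -4*20 = -80)
X(R, m) = 1/(R*m)
(X(-552, H) + 33864)*(-279066 - 386671) = (1/(-552*(-80)) + 33864)*(-279066 - 386671) = (-1/552*(-1/80) + 33864)*(-665737) = (1/44160 + 33864)*(-665737) = (1495434241/44160)*(-665737) = -995565905300617/44160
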